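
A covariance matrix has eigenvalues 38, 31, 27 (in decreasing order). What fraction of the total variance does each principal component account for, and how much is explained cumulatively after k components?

Step 1 — total variance = trace(Sigma) = Σ λ_i = 38 + 31 + 27 = 96.

Step 2 — fraction explained by component i = λ_i / Σ λ:
  PC1: 38/96 = 0.3958
  PC2: 31/96 = 0.3229
  PC3: 27/96 = 0.2812

Step 3 — cumulative fraction after k components = (λ_1 + ... + λ_k) / Σ λ:
  k = 1: 38/96 = 0.3958
  k = 2: (38 + 31)/96 = 69/96 = 0.7188
  k = 3: (38 + 31 + 27)/96 = 96/96 = 1

Summary (fraction, with percent):

explained: PC1 0.3958 (39.58%), PC2 0.3229 (32.29%), PC3 0.2812 (28.12%);  cumulative: 0.3958, 0.7188, 1


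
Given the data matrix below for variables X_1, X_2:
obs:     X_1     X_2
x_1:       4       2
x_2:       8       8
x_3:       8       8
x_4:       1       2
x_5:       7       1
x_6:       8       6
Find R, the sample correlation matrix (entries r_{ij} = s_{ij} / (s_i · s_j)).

Step 1 — column means:
  mean(X_1) = (4 + 8 + 8 + 1 + 7 + 8) / 6 = 36/6 = 6
  mean(X_2) = (2 + 8 + 8 + 2 + 1 + 6) / 6 = 27/6 = 4.5

Step 2 — sample variances and covariances s[i,j] = (1/(n-1)) · Σ_k (x_{k,i} - mean_i) · (x_{k,j} - mean_j), with n-1 = 5:
  s[X_1,X_1] = ((-2)·(-2) + (2)·(2) + (2)·(2) + (-5)·(-5) + (1)·(1) + (2)·(2)) / 5 = 42/5 = 8.4
  s[X_1,X_2] = ((-2)·(-2.5) + (2)·(3.5) + (2)·(3.5) + (-5)·(-2.5) + (1)·(-3.5) + (2)·(1.5)) / 5 = 31/5 = 6.2
  s[X_2,X_2] = ((-2.5)·(-2.5) + (3.5)·(3.5) + (3.5)·(3.5) + (-2.5)·(-2.5) + (-3.5)·(-3.5) + (1.5)·(1.5)) / 5 = 51.5/5 = 10.3
  Sample standard deviations s_i = √(s[i,i]):
  s(X_1) = √(8.4) = 2.8983
  s(X_2) = √(10.3) = 3.2094

Step 3 — r_{ij} = s_{ij} / (s_i · s_j):
  r[X_1,X_1] = 1 (diagonal).
  r[X_1,X_2] = 6.2 / (2.8983 · 3.2094) = 6.2 / 9.3016 = 0.6666
  r[X_2,X_2] = 1 (diagonal).

R is symmetric with unit diagonal. Assembling:

R = [[1, 0.6666],
 [0.6666, 1]]


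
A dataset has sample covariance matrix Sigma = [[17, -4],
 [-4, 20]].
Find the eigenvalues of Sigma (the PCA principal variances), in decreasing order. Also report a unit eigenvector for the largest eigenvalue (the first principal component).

Step 1 — characteristic polynomial of 2×2 Sigma:
  det(Sigma - λI) = λ² - trace · λ + det = 0.
  trace = 17 + 20 = 37, det = 17·20 - (-4)² = 324.
Step 2 — discriminant:
  Δ = trace² - 4·det = 1369 - 1296 = 73.
Step 3 — eigenvalues:
  λ = (trace ± √Δ)/2 = (37 ± 8.544)/2,
  λ_1 = 22.772,  λ_2 = 14.228.

Step 4 — unit eigenvector for λ_1: solve (Sigma - λ_1 I)v = 0. First row:
  (17 - 22.772)·v_x + (-4)·v_y = 0, i.e. (-5.772)·v_x + (-4)·v_y = 0,
  so v ∝ (b, λ_1 - a) = (-4, 5.772); multiply by -1 so the first entry is positive: u = (4, -5.772).
  ||u|| = √((4)² + (-5.772)²) = √(49.316) ≈ 7.0225,
  v_1 = u/||u|| ≈ (0.5696, -0.8219) (||v_1|| = 1).

λ_1 = 22.772,  λ_2 = 14.228;  v_1 ≈ (0.5696, -0.8219)


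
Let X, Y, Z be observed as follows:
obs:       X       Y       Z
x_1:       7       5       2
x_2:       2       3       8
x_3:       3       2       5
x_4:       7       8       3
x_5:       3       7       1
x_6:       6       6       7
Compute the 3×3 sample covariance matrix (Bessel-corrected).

Step 1 — column means:
  mean(X) = (7 + 2 + 3 + 7 + 3 + 6) / 6 = 28/6 = 4.6667
  mean(Y) = (5 + 3 + 2 + 8 + 7 + 6) / 6 = 31/6 = 5.1667
  mean(Z) = (2 + 8 + 5 + 3 + 1 + 7) / 6 = 26/6 = 4.3333

Step 2 — sample covariance S[i,j] = (1/(n-1)) · Σ_k (x_{k,i} - mean_i) · (x_{k,j} - mean_j), with n-1 = 5.
  S[X,X] = ((2.3333)·(2.3333) + (-2.6667)·(-2.6667) + (-1.6667)·(-1.6667) + (2.3333)·(2.3333) + (-1.6667)·(-1.6667) + (1.3333)·(1.3333)) / 5 = 25.3333/5 = 5.0667
  S[X,Y] = ((2.3333)·(-0.1667) + (-2.6667)·(-2.1667) + (-1.6667)·(-3.1667) + (2.3333)·(2.8333) + (-1.6667)·(1.8333) + (1.3333)·(0.8333)) / 5 = 15.3333/5 = 3.0667
  S[X,Z] = ((2.3333)·(-2.3333) + (-2.6667)·(3.6667) + (-1.6667)·(0.6667) + (2.3333)·(-1.3333) + (-1.6667)·(-3.3333) + (1.3333)·(2.6667)) / 5 = -10.3333/5 = -2.0667
  S[Y,Y] = ((-0.1667)·(-0.1667) + (-2.1667)·(-2.1667) + (-3.1667)·(-3.1667) + (2.8333)·(2.8333) + (1.8333)·(1.8333) + (0.8333)·(0.8333)) / 5 = 26.8333/5 = 5.3667
  S[Y,Z] = ((-0.1667)·(-2.3333) + (-2.1667)·(3.6667) + (-3.1667)·(0.6667) + (2.8333)·(-1.3333) + (1.8333)·(-3.3333) + (0.8333)·(2.6667)) / 5 = -17.3333/5 = -3.4667
  S[Z,Z] = ((-2.3333)·(-2.3333) + (3.6667)·(3.6667) + (0.6667)·(0.6667) + (-1.3333)·(-1.3333) + (-3.3333)·(-3.3333) + (2.6667)·(2.6667)) / 5 = 39.3333/5 = 7.8667

S is symmetric (S[j,i] = S[i,j]). Assembling:

S = [[5.0667, 3.0667, -2.0667],
 [3.0667, 5.3667, -3.4667],
 [-2.0667, -3.4667, 7.8667]]


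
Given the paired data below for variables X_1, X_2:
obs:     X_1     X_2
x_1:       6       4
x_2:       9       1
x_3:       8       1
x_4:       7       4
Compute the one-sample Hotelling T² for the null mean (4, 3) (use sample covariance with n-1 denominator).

Step 1 — sample mean vector:
  mean(X_1) = (6 + 9 + 8 + 7) / 4 = 30/4 = 7.5
  mean(X_2) = (4 + 1 + 1 + 4) / 4 = 10/4 = 2.5
  x̄ = (7.5, 2.5),  deviation x̄ - mu_0 = (7.5, 2.5) - (4, 3) = (3.5, -0.5).

Step 2 — sample covariance matrix, S[i,j] = (1/(n-1)) · Σ_k (x_{k,i} - mean_i) · (x_{k,j} - mean_j), divisor n-1 = 3:
  S[X_1,X_1] = ((-1.5)·(-1.5) + (1.5)·(1.5) + (0.5)·(0.5) + (-0.5)·(-0.5)) / 3 = 5/3 = 1.6667
  S[X_1,X_2] = ((-1.5)·(1.5) + (1.5)·(-1.5) + (0.5)·(-1.5) + (-0.5)·(1.5)) / 3 = -6/3 = -2
  S[X_2,X_2] = ((1.5)·(1.5) + (-1.5)·(-1.5) + (-1.5)·(-1.5) + (1.5)·(1.5)) / 3 = 9/3 = 3
  S = [[1.6667, -2],
 [-2, 3]].

Step 3 — invert S. det(S) = 1.6667·3 - (-2)² = 1.
  S^{-1} = (1/det) · [[d, -b], [-b, a]] = [[3, 2],
 [2, 1.6667]].

Step 4 — quadratic form (x̄ - mu_0)^T · S^{-1} · (x̄ - mu_0):
  S^{-1} · (x̄ - mu_0) = (9.5, 6.1667),
  (x̄ - mu_0)^T · [...] = (3.5)·(9.5) + (-0.5)·(6.1667) = 30.1667.

Step 5 — scale by n: T² = 4 · 30.1667 = 120.6667.

T² ≈ 120.6667


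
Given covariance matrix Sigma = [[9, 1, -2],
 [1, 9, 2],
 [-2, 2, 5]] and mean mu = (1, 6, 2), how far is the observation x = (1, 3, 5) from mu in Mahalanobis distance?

Step 1 — centre the observation: (x - mu) = (0, -3, 3).

Step 2 — invert Sigma (cofactor / det for 3×3, or solve directly):
  Sigma^{-1} = [[0.1281, -0.0281, 0.0625],
 [-0.0281, 0.1281, -0.0625],
 [0.0625, -0.0625, 0.25]].

Step 3 — form the quadratic (x - mu)^T · Sigma^{-1} · (x - mu):
  Sigma^{-1} · (x - mu) = (0.2719, -0.5719, 0.9375).
  (x - mu)^T · [Sigma^{-1} · (x - mu)] = (0)·(0.2719) + (-3)·(-0.5719) + (3)·(0.9375) = 4.5281.

Step 4 — take square root: d = √(4.5281) ≈ 2.1279.

d(x, mu) = √(4.5281) ≈ 2.1279


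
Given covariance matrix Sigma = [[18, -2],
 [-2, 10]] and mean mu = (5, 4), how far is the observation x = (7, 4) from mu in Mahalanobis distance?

Step 1 — centre the observation: (x - mu) = (2, 0).

Step 2 — invert Sigma. det(Sigma) = 18·10 - (-2)² = 176.
  Sigma^{-1} = (1/det) · [[d, -b], [-b, a]] = [[0.0568, 0.0114],
 [0.0114, 0.1023]].

Step 3 — form the quadratic (x - mu)^T · Sigma^{-1} · (x - mu):
  Sigma^{-1} · (x - mu) = (0.1136, 0.0227).
  (x - mu)^T · [Sigma^{-1} · (x - mu)] = (2)·(0.1136) + (0)·(0.0227) = 0.2273.

Step 4 — take square root: d = √(0.2273) ≈ 0.4767.

d(x, mu) = √(0.2273) ≈ 0.4767


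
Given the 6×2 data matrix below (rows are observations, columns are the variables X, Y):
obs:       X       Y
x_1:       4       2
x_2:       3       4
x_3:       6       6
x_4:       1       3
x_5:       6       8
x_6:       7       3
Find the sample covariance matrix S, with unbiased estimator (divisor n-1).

Step 1 — column means:
  mean(X) = (4 + 3 + 6 + 1 + 6 + 7) / 6 = 27/6 = 4.5
  mean(Y) = (2 + 4 + 6 + 3 + 8 + 3) / 6 = 26/6 = 4.3333

Step 2 — sample covariance S[i,j] = (1/(n-1)) · Σ_k (x_{k,i} - mean_i) · (x_{k,j} - mean_j), with n-1 = 5.
  S[X,X] = ((-0.5)·(-0.5) + (-1.5)·(-1.5) + (1.5)·(1.5) + (-3.5)·(-3.5) + (1.5)·(1.5) + (2.5)·(2.5)) / 5 = 25.5/5 = 5.1
  S[X,Y] = ((-0.5)·(-2.3333) + (-1.5)·(-0.3333) + (1.5)·(1.6667) + (-3.5)·(-1.3333) + (1.5)·(3.6667) + (2.5)·(-1.3333)) / 5 = 11/5 = 2.2
  S[Y,Y] = ((-2.3333)·(-2.3333) + (-0.3333)·(-0.3333) + (1.6667)·(1.6667) + (-1.3333)·(-1.3333) + (3.6667)·(3.6667) + (-1.3333)·(-1.3333)) / 5 = 25.3333/5 = 5.0667

S is symmetric (S[j,i] = S[i,j]). Assembling:

S = [[5.1, 2.2],
 [2.2, 5.0667]]


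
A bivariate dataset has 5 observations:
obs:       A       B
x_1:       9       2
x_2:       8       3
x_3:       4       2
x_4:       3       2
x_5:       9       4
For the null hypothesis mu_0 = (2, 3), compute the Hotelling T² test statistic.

Step 1 — sample mean vector:
  mean(A) = (9 + 8 + 4 + 3 + 9) / 5 = 33/5 = 6.6
  mean(B) = (2 + 3 + 2 + 2 + 4) / 5 = 13/5 = 2.6
  x̄ = (6.6, 2.6),  deviation x̄ - mu_0 = (6.6, 2.6) - (2, 3) = (4.6, -0.4).

Step 2 — sample covariance matrix, S[i,j] = (1/(n-1)) · Σ_k (x_{k,i} - mean_i) · (x_{k,j} - mean_j), divisor n-1 = 4:
  S[A,A] = ((2.4)·(2.4) + (1.4)·(1.4) + (-2.6)·(-2.6) + (-3.6)·(-3.6) + (2.4)·(2.4)) / 4 = 33.2/4 = 8.3
  S[A,B] = ((2.4)·(-0.6) + (1.4)·(0.4) + (-2.6)·(-0.6) + (-3.6)·(-0.6) + (2.4)·(1.4)) / 4 = 6.2/4 = 1.55
  S[B,B] = ((-0.6)·(-0.6) + (0.4)·(0.4) + (-0.6)·(-0.6) + (-0.6)·(-0.6) + (1.4)·(1.4)) / 4 = 3.2/4 = 0.8
  S = [[8.3, 1.55],
 [1.55, 0.8]].

Step 3 — invert S. det(S) = 8.3·0.8 - (1.55)² = 4.2375.
  S^{-1} = (1/det) · [[d, -b], [-b, a]] = [[0.1888, -0.3658],
 [-0.3658, 1.9587]].

Step 4 — quadratic form (x̄ - mu_0)^T · S^{-1} · (x̄ - mu_0):
  S^{-1} · (x̄ - mu_0) = (1.0147, -2.4661),
  (x̄ - mu_0)^T · [...] = (4.6)·(1.0147) + (-0.4)·(-2.4661) = 5.6543.

Step 5 — scale by n: T² = 5 · 5.6543 = 28.2714.

T² ≈ 28.2714


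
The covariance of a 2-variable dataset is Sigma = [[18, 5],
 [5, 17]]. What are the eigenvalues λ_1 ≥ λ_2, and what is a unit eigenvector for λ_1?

Step 1 — characteristic polynomial of 2×2 Sigma:
  det(Sigma - λI) = λ² - trace · λ + det = 0.
  trace = 18 + 17 = 35, det = 18·17 - (5)² = 281.
Step 2 — discriminant:
  Δ = trace² - 4·det = 1225 - 1124 = 101.
Step 3 — eigenvalues:
  λ = (trace ± √Δ)/2 = (35 ± 10.0499)/2,
  λ_1 = 22.5249,  λ_2 = 12.4751.

Step 4 — unit eigenvector for λ_1: solve (Sigma - λ_1 I)v = 0. First row:
  (18 - 22.5249)·v_x + (5)·v_y = 0, i.e. (-4.5249)·v_x + (5)·v_y = 0,
  so v ∝ (b, λ_1 - a) = (5, 4.5249) = u.
  ||u|| = √((5)² + (4.5249)²) = √(45.4751) ≈ 6.7435,
  v_1 = u/||u|| ≈ (0.7415, 0.671) (||v_1|| = 1).

λ_1 = 22.5249,  λ_2 = 12.4751;  v_1 ≈ (0.7415, 0.671)


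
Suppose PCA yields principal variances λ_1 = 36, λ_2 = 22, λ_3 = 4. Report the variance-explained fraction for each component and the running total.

Step 1 — total variance = trace(Sigma) = Σ λ_i = 36 + 22 + 4 = 62.

Step 2 — fraction explained by component i = λ_i / Σ λ:
  PC1: 36/62 = 0.5806
  PC2: 22/62 = 0.3548
  PC3: 4/62 = 0.0645

Step 3 — cumulative fraction after k components = (λ_1 + ... + λ_k) / Σ λ:
  k = 1: 36/62 = 0.5806
  k = 2: (36 + 22)/62 = 58/62 = 0.9355
  k = 3: (36 + 22 + 4)/62 = 62/62 = 1

Summary (fraction, with percent):

explained: PC1 0.5806 (58.06%), PC2 0.3548 (35.48%), PC3 0.0645 (6.45%);  cumulative: 0.5806, 0.9355, 1


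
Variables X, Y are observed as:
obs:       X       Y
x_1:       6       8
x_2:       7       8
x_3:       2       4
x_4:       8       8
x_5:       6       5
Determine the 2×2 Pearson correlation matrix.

Step 1 — column means:
  mean(X) = (6 + 7 + 2 + 8 + 6) / 5 = 29/5 = 5.8
  mean(Y) = (8 + 8 + 4 + 8 + 5) / 5 = 33/5 = 6.6

Step 2 — sample variances and covariances s[i,j] = (1/(n-1)) · Σ_k (x_{k,i} - mean_i) · (x_{k,j} - mean_j), with n-1 = 4:
  s[X,X] = ((0.2)·(0.2) + (1.2)·(1.2) + (-3.8)·(-3.8) + (2.2)·(2.2) + (0.2)·(0.2)) / 4 = 20.8/4 = 5.2
  s[X,Y] = ((0.2)·(1.4) + (1.2)·(1.4) + (-3.8)·(-2.6) + (2.2)·(1.4) + (0.2)·(-1.6)) / 4 = 14.6/4 = 3.65
  s[Y,Y] = ((1.4)·(1.4) + (1.4)·(1.4) + (-2.6)·(-2.6) + (1.4)·(1.4) + (-1.6)·(-1.6)) / 4 = 15.2/4 = 3.8
  Sample standard deviations s_i = √(s[i,i]):
  s(X) = √(5.2) = 2.2804
  s(Y) = √(3.8) = 1.9494

Step 3 — r_{ij} = s_{ij} / (s_i · s_j):
  r[X,X] = 1 (diagonal).
  r[X,Y] = 3.65 / (2.2804 · 1.9494) = 3.65 / 4.4452 = 0.8211
  r[Y,Y] = 1 (diagonal).

R is symmetric with unit diagonal. Assembling:

R = [[1, 0.8211],
 [0.8211, 1]]


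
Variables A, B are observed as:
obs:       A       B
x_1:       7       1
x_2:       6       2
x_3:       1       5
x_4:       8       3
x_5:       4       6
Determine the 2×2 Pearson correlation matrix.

Step 1 — column means:
  mean(A) = (7 + 6 + 1 + 8 + 4) / 5 = 26/5 = 5.2
  mean(B) = (1 + 2 + 5 + 3 + 6) / 5 = 17/5 = 3.4

Step 2 — sample variances and covariances s[i,j] = (1/(n-1)) · Σ_k (x_{k,i} - mean_i) · (x_{k,j} - mean_j), with n-1 = 4:
  s[A,A] = ((1.8)·(1.8) + (0.8)·(0.8) + (-4.2)·(-4.2) + (2.8)·(2.8) + (-1.2)·(-1.2)) / 4 = 30.8/4 = 7.7
  s[A,B] = ((1.8)·(-2.4) + (0.8)·(-1.4) + (-4.2)·(1.6) + (2.8)·(-0.4) + (-1.2)·(2.6)) / 4 = -16.4/4 = -4.1
  s[B,B] = ((-2.4)·(-2.4) + (-1.4)·(-1.4) + (1.6)·(1.6) + (-0.4)·(-0.4) + (2.6)·(2.6)) / 4 = 17.2/4 = 4.3
  Sample standard deviations s_i = √(s[i,i]):
  s(A) = √(7.7) = 2.7749
  s(B) = √(4.3) = 2.0736

Step 3 — r_{ij} = s_{ij} / (s_i · s_j):
  r[A,A] = 1 (diagonal).
  r[A,B] = -4.1 / (2.7749 · 2.0736) = -4.1 / 5.7541 = -0.7125
  r[B,B] = 1 (diagonal).

R is symmetric with unit diagonal. Assembling:

R = [[1, -0.7125],
 [-0.7125, 1]]


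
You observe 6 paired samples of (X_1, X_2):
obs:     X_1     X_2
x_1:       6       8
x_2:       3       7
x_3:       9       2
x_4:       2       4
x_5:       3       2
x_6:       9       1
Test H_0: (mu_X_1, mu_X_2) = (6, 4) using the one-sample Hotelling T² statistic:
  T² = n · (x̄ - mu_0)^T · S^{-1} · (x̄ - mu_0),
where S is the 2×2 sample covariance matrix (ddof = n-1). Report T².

Step 1 — sample mean vector:
  mean(X_1) = (6 + 3 + 9 + 2 + 3 + 9) / 6 = 32/6 = 5.3333
  mean(X_2) = (8 + 7 + 2 + 4 + 2 + 1) / 6 = 24/6 = 4
  x̄ = (5.3333, 4),  deviation x̄ - mu_0 = (5.3333, 4) - (6, 4) = (-0.6667, 0).

Step 2 — sample covariance matrix, S[i,j] = (1/(n-1)) · Σ_k (x_{k,i} - mean_i) · (x_{k,j} - mean_j), divisor n-1 = 5:
  S[X_1,X_1] = ((0.6667)·(0.6667) + (-2.3333)·(-2.3333) + (3.6667)·(3.6667) + (-3.3333)·(-3.3333) + (-2.3333)·(-2.3333) + (3.6667)·(3.6667)) / 5 = 49.3333/5 = 9.8667
  S[X_1,X_2] = ((0.6667)·(4) + (-2.3333)·(3) + (3.6667)·(-2) + (-3.3333)·(0) + (-2.3333)·(-2) + (3.6667)·(-3)) / 5 = -18/5 = -3.6
  S[X_2,X_2] = ((4)·(4) + (3)·(3) + (-2)·(-2) + (0)·(0) + (-2)·(-2) + (-3)·(-3)) / 5 = 42/5 = 8.4
  S = [[9.8667, -3.6],
 [-3.6, 8.4]].

Step 3 — invert S. det(S) = 9.8667·8.4 - (-3.6)² = 69.92.
  S^{-1} = (1/det) · [[d, -b], [-b, a]] = [[0.1201, 0.0515],
 [0.0515, 0.1411]].

Step 4 — quadratic form (x̄ - mu_0)^T · S^{-1} · (x̄ - mu_0):
  S^{-1} · (x̄ - mu_0) = (-0.0801, -0.0343),
  (x̄ - mu_0)^T · [...] = (-0.6667)·(-0.0801) + (0)·(-0.0343) = 0.0534.

Step 5 — scale by n: T² = 6 · 0.0534 = 0.3204.

T² ≈ 0.3204


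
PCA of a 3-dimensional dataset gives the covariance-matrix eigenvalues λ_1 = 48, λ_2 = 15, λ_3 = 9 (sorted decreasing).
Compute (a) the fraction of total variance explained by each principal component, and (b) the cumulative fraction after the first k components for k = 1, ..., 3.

Step 1 — total variance = trace(Sigma) = Σ λ_i = 48 + 15 + 9 = 72.

Step 2 — fraction explained by component i = λ_i / Σ λ:
  PC1: 48/72 = 0.6667
  PC2: 15/72 = 0.2083
  PC3: 9/72 = 0.125

Step 3 — cumulative fraction after k components = (λ_1 + ... + λ_k) / Σ λ:
  k = 1: 48/72 = 0.6667
  k = 2: (48 + 15)/72 = 63/72 = 0.875
  k = 3: (48 + 15 + 9)/72 = 72/72 = 1

Summary (fraction, with percent):

explained: PC1 0.6667 (66.67%), PC2 0.2083 (20.83%), PC3 0.125 (12.5%);  cumulative: 0.6667, 0.875, 1


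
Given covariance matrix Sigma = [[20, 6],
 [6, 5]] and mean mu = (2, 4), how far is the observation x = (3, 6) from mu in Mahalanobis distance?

Step 1 — centre the observation: (x - mu) = (1, 2).

Step 2 — invert Sigma. det(Sigma) = 20·5 - (6)² = 64.
  Sigma^{-1} = (1/det) · [[d, -b], [-b, a]] = [[0.0781, -0.0938],
 [-0.0938, 0.3125]].

Step 3 — form the quadratic (x - mu)^T · Sigma^{-1} · (x - mu):
  Sigma^{-1} · (x - mu) = (-0.1094, 0.5312).
  (x - mu)^T · [Sigma^{-1} · (x - mu)] = (1)·(-0.1094) + (2)·(0.5312) = 0.9531.

Step 4 — take square root: d = √(0.9531) ≈ 0.9763.

d(x, mu) = √(0.9531) ≈ 0.9763


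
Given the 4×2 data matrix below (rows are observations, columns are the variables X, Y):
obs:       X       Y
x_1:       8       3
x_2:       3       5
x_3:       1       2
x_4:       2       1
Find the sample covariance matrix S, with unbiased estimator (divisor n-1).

Step 1 — column means:
  mean(X) = (8 + 3 + 1 + 2) / 4 = 14/4 = 3.5
  mean(Y) = (3 + 5 + 2 + 1) / 4 = 11/4 = 2.75

Step 2 — sample covariance S[i,j] = (1/(n-1)) · Σ_k (x_{k,i} - mean_i) · (x_{k,j} - mean_j), with n-1 = 3.
  S[X,X] = ((4.5)·(4.5) + (-0.5)·(-0.5) + (-2.5)·(-2.5) + (-1.5)·(-1.5)) / 3 = 29/3 = 9.6667
  S[X,Y] = ((4.5)·(0.25) + (-0.5)·(2.25) + (-2.5)·(-0.75) + (-1.5)·(-1.75)) / 3 = 4.5/3 = 1.5
  S[Y,Y] = ((0.25)·(0.25) + (2.25)·(2.25) + (-0.75)·(-0.75) + (-1.75)·(-1.75)) / 3 = 8.75/3 = 2.9167

S is symmetric (S[j,i] = S[i,j]). Assembling:

S = [[9.6667, 1.5],
 [1.5, 2.9167]]


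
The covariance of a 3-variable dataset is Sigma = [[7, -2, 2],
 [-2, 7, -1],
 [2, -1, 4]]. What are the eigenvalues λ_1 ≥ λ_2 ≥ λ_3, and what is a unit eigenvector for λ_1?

Step 1 — characteristic polynomial p(λ) = det(λI - Sigma) = λ³ - tr·λ² + c_1·λ - det, where tr = trace, c_1 = sum of the principal 2×2 minors, det = det(Sigma):
  tr = 7 + 7 + 4 = 18,
  c_1 = (7·7 - (-2)²) + (7·4 - (2)²) + (7·4 - (-1)²) = 45 + 24 + 27 = 96,
  det = 7·(7·4 - (-1)²) - (-2)·((-2)·4 - (-1)·(2)) + (2)·((-2)·(-1) - 7·(2)) = 7·(27) - (-2)·(-6) + (2)·(-12) = 153.
  So p(λ) = λ³ - 18λ² + 96λ - 153.
Step 2 — look for an integer root (rational root theorem: any rational root is an integer divisor of 153). Testing λ = 3:
  p(3) = 27 - 162 + 288 - 153 = 0  ✓
  Dividing out (λ - 3): p(λ) = (λ - 3)(λ² - 15λ + 51).
Step 3 — remaining eigenvalues from the quadratic λ² - 15λ + 51 = 0:
  Δ = 15² - 4·51 = 225 - 204 = 21,  λ = (15 ± √21)/2 = (15 ± 4.5826)/2 ≈ 9.7913 or 5.2087.
  Sorted: λ_1 = 9.7913,  λ_2 = 5.2087,  λ_3 = 3  (check: sum = 18 = tr ✓).

Step 4 — unit eigenvector for λ_1 ≈ 9.7913: v spans the null space of (Sigma - λ_1 I), whose rows are
  r_1 = (-2.7913, -2, 2),  r_2 = (-2, -2.7913, -1),  r_3 = (2, -1, -5.7913).
  v is orthogonal to every row, so take v ∝ r_1 × r_2 = ((-2)·(-1) - (2)·(-2.7913), (2)·(-2) - (-2.7913)·(-1), (-2.7913)·(-2.7913) - (-2)·(-2)) ≈ (7.5826, -6.7913, 3.7913).
  Let u = (7.5826, -6.7913, 3.7913).
  ||u|| = √((7.5826)² + (-6.7913)² + (3.7913)²) = √(117.9909) ≈ 10.8624,  v_1 = u/||u|| ≈ (0.6981, -0.6252, 0.349) (||v_1|| = 1).

λ_1 = 9.7913,  λ_2 = 5.2087,  λ_3 = 3;  v_1 ≈ (0.6981, -0.6252, 0.349)


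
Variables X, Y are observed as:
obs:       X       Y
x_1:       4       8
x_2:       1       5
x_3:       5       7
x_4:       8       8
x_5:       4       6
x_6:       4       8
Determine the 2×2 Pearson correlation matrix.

Step 1 — column means:
  mean(X) = (4 + 1 + 5 + 8 + 4 + 4) / 6 = 26/6 = 4.3333
  mean(Y) = (8 + 5 + 7 + 8 + 6 + 8) / 6 = 42/6 = 7

Step 2 — sample variances and covariances s[i,j] = (1/(n-1)) · Σ_k (x_{k,i} - mean_i) · (x_{k,j} - mean_j), with n-1 = 5:
  s[X,X] = ((-0.3333)·(-0.3333) + (-3.3333)·(-3.3333) + (0.6667)·(0.6667) + (3.6667)·(3.6667) + (-0.3333)·(-0.3333) + (-0.3333)·(-0.3333)) / 5 = 25.3333/5 = 5.0667
  s[X,Y] = ((-0.3333)·(1) + (-3.3333)·(-2) + (0.6667)·(0) + (3.6667)·(1) + (-0.3333)·(-1) + (-0.3333)·(1)) / 5 = 10/5 = 2
  s[Y,Y] = ((1)·(1) + (-2)·(-2) + (0)·(0) + (1)·(1) + (-1)·(-1) + (1)·(1)) / 5 = 8/5 = 1.6
  Sample standard deviations s_i = √(s[i,i]):
  s(X) = √(5.0667) = 2.2509
  s(Y) = √(1.6) = 1.2649

Step 3 — r_{ij} = s_{ij} / (s_i · s_j):
  r[X,X] = 1 (diagonal).
  r[X,Y] = 2 / (2.2509 · 1.2649) = 2 / 2.8472 = 0.7024
  r[Y,Y] = 1 (diagonal).

R is symmetric with unit diagonal. Assembling:

R = [[1, 0.7024],
 [0.7024, 1]]


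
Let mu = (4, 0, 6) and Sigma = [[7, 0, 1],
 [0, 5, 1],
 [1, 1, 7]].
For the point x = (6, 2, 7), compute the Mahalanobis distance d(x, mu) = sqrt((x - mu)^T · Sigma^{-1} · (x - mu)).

Step 1 — centre the observation: (x - mu) = (2, 2, 1).

Step 2 — invert Sigma (cofactor / det for 3×3, or solve directly):
  Sigma^{-1} = [[0.1459, 0.0043, -0.0215],
 [0.0043, 0.206, -0.03],
 [-0.0215, -0.03, 0.1502]].

Step 3 — form the quadratic (x - mu)^T · Sigma^{-1} · (x - mu):
  Sigma^{-1} · (x - mu) = (0.279, 0.3906, 0.0472).
  (x - mu)^T · [Sigma^{-1} · (x - mu)] = (2)·(0.279) + (2)·(0.3906) + (1)·(0.0472) = 1.3863.

Step 4 — take square root: d = √(1.3863) ≈ 1.1774.

d(x, mu) = √(1.3863) ≈ 1.1774


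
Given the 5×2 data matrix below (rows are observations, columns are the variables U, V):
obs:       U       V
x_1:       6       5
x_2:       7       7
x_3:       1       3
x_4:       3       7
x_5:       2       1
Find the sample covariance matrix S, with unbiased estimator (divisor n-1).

Step 1 — column means:
  mean(U) = (6 + 7 + 1 + 3 + 2) / 5 = 19/5 = 3.8
  mean(V) = (5 + 7 + 3 + 7 + 1) / 5 = 23/5 = 4.6

Step 2 — sample covariance S[i,j] = (1/(n-1)) · Σ_k (x_{k,i} - mean_i) · (x_{k,j} - mean_j), with n-1 = 4.
  S[U,U] = ((2.2)·(2.2) + (3.2)·(3.2) + (-2.8)·(-2.8) + (-0.8)·(-0.8) + (-1.8)·(-1.8)) / 4 = 26.8/4 = 6.7
  S[U,V] = ((2.2)·(0.4) + (3.2)·(2.4) + (-2.8)·(-1.6) + (-0.8)·(2.4) + (-1.8)·(-3.6)) / 4 = 17.6/4 = 4.4
  S[V,V] = ((0.4)·(0.4) + (2.4)·(2.4) + (-1.6)·(-1.6) + (2.4)·(2.4) + (-3.6)·(-3.6)) / 4 = 27.2/4 = 6.8

S is symmetric (S[j,i] = S[i,j]). Assembling:

S = [[6.7, 4.4],
 [4.4, 6.8]]


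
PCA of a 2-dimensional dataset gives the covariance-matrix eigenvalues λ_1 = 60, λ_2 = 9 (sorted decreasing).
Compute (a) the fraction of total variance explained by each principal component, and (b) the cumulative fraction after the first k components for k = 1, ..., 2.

Step 1 — total variance = trace(Sigma) = Σ λ_i = 60 + 9 = 69.

Step 2 — fraction explained by component i = λ_i / Σ λ:
  PC1: 60/69 = 0.8696
  PC2: 9/69 = 0.1304

Step 3 — cumulative fraction after k components = (λ_1 + ... + λ_k) / Σ λ:
  k = 1: 60/69 = 0.8696
  k = 2: (60 + 9)/69 = 69/69 = 1

Summary (fraction, with percent):

explained: PC1 0.8696 (86.96%), PC2 0.1304 (13.04%);  cumulative: 0.8696, 1


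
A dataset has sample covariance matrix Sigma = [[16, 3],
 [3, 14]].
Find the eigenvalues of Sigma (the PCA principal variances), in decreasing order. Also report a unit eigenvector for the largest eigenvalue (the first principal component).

Step 1 — characteristic polynomial of 2×2 Sigma:
  det(Sigma - λI) = λ² - trace · λ + det = 0.
  trace = 16 + 14 = 30, det = 16·14 - (3)² = 215.
Step 2 — discriminant:
  Δ = trace² - 4·det = 900 - 860 = 40.
Step 3 — eigenvalues:
  λ = (trace ± √Δ)/2 = (30 ± 6.3246)/2,
  λ_1 = 18.1623,  λ_2 = 11.8377.

Step 4 — unit eigenvector for λ_1: solve (Sigma - λ_1 I)v = 0. First row:
  (16 - 18.1623)·v_x + (3)·v_y = 0, i.e. (-2.1623)·v_x + (3)·v_y = 0,
  so v ∝ (b, λ_1 - a) = (3, 2.1623) = u.
  ||u|| = √((3)² + (2.1623)²) = √(13.6754) ≈ 3.698,
  v_1 = u/||u|| ≈ (0.8112, 0.5847) (||v_1|| = 1).

λ_1 = 18.1623,  λ_2 = 11.8377;  v_1 ≈ (0.8112, 0.5847)


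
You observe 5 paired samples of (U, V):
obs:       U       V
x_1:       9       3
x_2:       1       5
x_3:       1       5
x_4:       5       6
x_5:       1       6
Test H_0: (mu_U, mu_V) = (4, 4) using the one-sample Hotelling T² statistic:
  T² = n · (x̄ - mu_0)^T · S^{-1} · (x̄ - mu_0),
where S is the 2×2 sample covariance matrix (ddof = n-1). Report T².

Step 1 — sample mean vector:
  mean(U) = (9 + 1 + 1 + 5 + 1) / 5 = 17/5 = 3.4
  mean(V) = (3 + 5 + 5 + 6 + 6) / 5 = 25/5 = 5
  x̄ = (3.4, 5),  deviation x̄ - mu_0 = (3.4, 5) - (4, 4) = (-0.6, 1).

Step 2 — sample covariance matrix, S[i,j] = (1/(n-1)) · Σ_k (x_{k,i} - mean_i) · (x_{k,j} - mean_j), divisor n-1 = 4:
  S[U,U] = ((5.6)·(5.6) + (-2.4)·(-2.4) + (-2.4)·(-2.4) + (1.6)·(1.6) + (-2.4)·(-2.4)) / 4 = 51.2/4 = 12.8
  S[U,V] = ((5.6)·(-2) + (-2.4)·(0) + (-2.4)·(0) + (1.6)·(1) + (-2.4)·(1)) / 4 = -12/4 = -3
  S[V,V] = ((-2)·(-2) + (0)·(0) + (0)·(0) + (1)·(1) + (1)·(1)) / 4 = 6/4 = 1.5
  S = [[12.8, -3],
 [-3, 1.5]].

Step 3 — invert S. det(S) = 12.8·1.5 - (-3)² = 10.2.
  S^{-1} = (1/det) · [[d, -b], [-b, a]] = [[0.1471, 0.2941],
 [0.2941, 1.2549]].

Step 4 — quadratic form (x̄ - mu_0)^T · S^{-1} · (x̄ - mu_0):
  S^{-1} · (x̄ - mu_0) = (0.2059, 1.0784),
  (x̄ - mu_0)^T · [...] = (-0.6)·(0.2059) + (1)·(1.0784) = 0.9549.

Step 5 — scale by n: T² = 5 · 0.9549 = 4.7745.

T² ≈ 4.7745


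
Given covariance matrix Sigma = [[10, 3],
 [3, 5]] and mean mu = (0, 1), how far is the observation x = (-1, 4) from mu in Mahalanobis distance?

Step 1 — centre the observation: (x - mu) = (-1, 3).

Step 2 — invert Sigma. det(Sigma) = 10·5 - (3)² = 41.
  Sigma^{-1} = (1/det) · [[d, -b], [-b, a]] = [[0.122, -0.0732],
 [-0.0732, 0.2439]].

Step 3 — form the quadratic (x - mu)^T · Sigma^{-1} · (x - mu):
  Sigma^{-1} · (x - mu) = (-0.3415, 0.8049).
  (x - mu)^T · [Sigma^{-1} · (x - mu)] = (-1)·(-0.3415) + (3)·(0.8049) = 2.7561.

Step 4 — take square root: d = √(2.7561) ≈ 1.6601.

d(x, mu) = √(2.7561) ≈ 1.6601


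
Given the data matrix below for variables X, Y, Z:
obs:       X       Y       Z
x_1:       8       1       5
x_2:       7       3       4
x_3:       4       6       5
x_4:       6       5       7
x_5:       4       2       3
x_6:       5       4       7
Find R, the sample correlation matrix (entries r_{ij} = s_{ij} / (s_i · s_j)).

Step 1 — column means:
  mean(X) = (8 + 7 + 4 + 6 + 4 + 5) / 6 = 34/6 = 5.6667
  mean(Y) = (1 + 3 + 6 + 5 + 2 + 4) / 6 = 21/6 = 3.5
  mean(Z) = (5 + 4 + 5 + 7 + 3 + 7) / 6 = 31/6 = 5.1667

Step 2 — sample variances and covariances s[i,j] = (1/(n-1)) · Σ_k (x_{k,i} - mean_i) · (x_{k,j} - mean_j), with n-1 = 5:
  s[X,X] = ((2.3333)·(2.3333) + (1.3333)·(1.3333) + (-1.6667)·(-1.6667) + (0.3333)·(0.3333) + (-1.6667)·(-1.6667) + (-0.6667)·(-0.6667)) / 5 = 13.3333/5 = 2.6667
  s[X,Y] = ((2.3333)·(-2.5) + (1.3333)·(-0.5) + (-1.6667)·(2.5) + (0.3333)·(1.5) + (-1.6667)·(-1.5) + (-0.6667)·(0.5)) / 5 = -8/5 = -1.6
  s[X,Z] = ((2.3333)·(-0.1667) + (1.3333)·(-1.1667) + (-1.6667)·(-0.1667) + (0.3333)·(1.8333) + (-1.6667)·(-2.1667) + (-0.6667)·(1.8333)) / 5 = 1.3333/5 = 0.2667
  s[Y,Y] = ((-2.5)·(-2.5) + (-0.5)·(-0.5) + (2.5)·(2.5) + (1.5)·(1.5) + (-1.5)·(-1.5) + (0.5)·(0.5)) / 5 = 17.5/5 = 3.5
  s[Y,Z] = ((-2.5)·(-0.1667) + (-0.5)·(-1.1667) + (2.5)·(-0.1667) + (1.5)·(1.8333) + (-1.5)·(-2.1667) + (0.5)·(1.8333)) / 5 = 7.5/5 = 1.5
  s[Z,Z] = ((-0.1667)·(-0.1667) + (-1.1667)·(-1.1667) + (-0.1667)·(-0.1667) + (1.8333)·(1.8333) + (-2.1667)·(-2.1667) + (1.8333)·(1.8333)) / 5 = 12.8333/5 = 2.5667
  Sample standard deviations s_i = √(s[i,i]):
  s(X) = √(2.6667) = 1.633
  s(Y) = √(3.5) = 1.8708
  s(Z) = √(2.5667) = 1.6021

Step 3 — r_{ij} = s_{ij} / (s_i · s_j):
  r[X,X] = 1 (diagonal).
  r[X,Y] = -1.6 / (1.633 · 1.8708) = -1.6 / 3.0551 = -0.5237
  r[X,Z] = 0.2667 / (1.633 · 1.6021) = 0.2667 / 2.6162 = 0.1019
  r[Y,Y] = 1 (diagonal).
  r[Y,Z] = 1.5 / (1.8708 · 1.6021) = 1.5 / 2.9972 = 0.5005
  r[Z,Z] = 1 (diagonal).

R is symmetric with unit diagonal. Assembling:

R = [[1, -0.5237, 0.1019],
 [-0.5237, 1, 0.5005],
 [0.1019, 0.5005, 1]]


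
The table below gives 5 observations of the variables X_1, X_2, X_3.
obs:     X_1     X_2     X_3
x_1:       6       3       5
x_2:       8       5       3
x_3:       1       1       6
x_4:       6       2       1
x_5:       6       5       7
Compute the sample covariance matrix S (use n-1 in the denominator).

Step 1 — column means:
  mean(X_1) = (6 + 8 + 1 + 6 + 6) / 5 = 27/5 = 5.4
  mean(X_2) = (3 + 5 + 1 + 2 + 5) / 5 = 16/5 = 3.2
  mean(X_3) = (5 + 3 + 6 + 1 + 7) / 5 = 22/5 = 4.4

Step 2 — sample covariance S[i,j] = (1/(n-1)) · Σ_k (x_{k,i} - mean_i) · (x_{k,j} - mean_j), with n-1 = 4.
  S[X_1,X_1] = ((0.6)·(0.6) + (2.6)·(2.6) + (-4.4)·(-4.4) + (0.6)·(0.6) + (0.6)·(0.6)) / 4 = 27.2/4 = 6.8
  S[X_1,X_2] = ((0.6)·(-0.2) + (2.6)·(1.8) + (-4.4)·(-2.2) + (0.6)·(-1.2) + (0.6)·(1.8)) / 4 = 14.6/4 = 3.65
  S[X_1,X_3] = ((0.6)·(0.6) + (2.6)·(-1.4) + (-4.4)·(1.6) + (0.6)·(-3.4) + (0.6)·(2.6)) / 4 = -10.8/4 = -2.7
  S[X_2,X_2] = ((-0.2)·(-0.2) + (1.8)·(1.8) + (-2.2)·(-2.2) + (-1.2)·(-1.2) + (1.8)·(1.8)) / 4 = 12.8/4 = 3.2
  S[X_2,X_3] = ((-0.2)·(0.6) + (1.8)·(-1.4) + (-2.2)·(1.6) + (-1.2)·(-3.4) + (1.8)·(2.6)) / 4 = 2.6/4 = 0.65
  S[X_3,X_3] = ((0.6)·(0.6) + (-1.4)·(-1.4) + (1.6)·(1.6) + (-3.4)·(-3.4) + (2.6)·(2.6)) / 4 = 23.2/4 = 5.8

S is symmetric (S[j,i] = S[i,j]). Assembling:

S = [[6.8, 3.65, -2.7],
 [3.65, 3.2, 0.65],
 [-2.7, 0.65, 5.8]]


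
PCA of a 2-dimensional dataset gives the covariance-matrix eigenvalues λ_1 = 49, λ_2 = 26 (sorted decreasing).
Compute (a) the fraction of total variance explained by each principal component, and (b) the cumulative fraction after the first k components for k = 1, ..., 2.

Step 1 — total variance = trace(Sigma) = Σ λ_i = 49 + 26 = 75.

Step 2 — fraction explained by component i = λ_i / Σ λ:
  PC1: 49/75 = 0.6533
  PC2: 26/75 = 0.3467

Step 3 — cumulative fraction after k components = (λ_1 + ... + λ_k) / Σ λ:
  k = 1: 49/75 = 0.6533
  k = 2: (49 + 26)/75 = 75/75 = 1

Summary (fraction, with percent):

explained: PC1 0.6533 (65.33%), PC2 0.3467 (34.67%);  cumulative: 0.6533, 1


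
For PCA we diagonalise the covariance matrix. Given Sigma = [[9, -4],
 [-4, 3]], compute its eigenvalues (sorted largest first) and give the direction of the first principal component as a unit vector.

Step 1 — characteristic polynomial of 2×2 Sigma:
  det(Sigma - λI) = λ² - trace · λ + det = 0.
  trace = 9 + 3 = 12, det = 9·3 - (-4)² = 11.
Step 2 — discriminant:
  Δ = trace² - 4·det = 144 - 44 = 100.
Step 3 — eigenvalues:
  λ = (trace ± √Δ)/2 = (12 ± 10)/2,
  λ_1 = 11,  λ_2 = 1.

Step 4 — unit eigenvector for λ_1: solve (Sigma - λ_1 I)v = 0. First row:
  (9 - 11)·v_x + (-4)·v_y = 0, i.e. (-2)·v_x + (-4)·v_y = 0,
  so v ∝ (b, λ_1 - a) = (-4, 2); multiply by -1 so the first entry is positive: u = (4, -2).
  ||u|| = √((4)² + (-2)²) = √(20) ≈ 4.4721,
  v_1 = u/||u|| ≈ (0.8944, -0.4472) (||v_1|| = 1).

λ_1 = 11,  λ_2 = 1;  v_1 ≈ (0.8944, -0.4472)


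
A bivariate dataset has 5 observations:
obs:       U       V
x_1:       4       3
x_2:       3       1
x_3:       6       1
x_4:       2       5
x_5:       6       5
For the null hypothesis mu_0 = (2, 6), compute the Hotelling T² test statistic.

Step 1 — sample mean vector:
  mean(U) = (4 + 3 + 6 + 2 + 6) / 5 = 21/5 = 4.2
  mean(V) = (3 + 1 + 1 + 5 + 5) / 5 = 15/5 = 3
  x̄ = (4.2, 3),  deviation x̄ - mu_0 = (4.2, 3) - (2, 6) = (2.2, -3).

Step 2 — sample covariance matrix, S[i,j] = (1/(n-1)) · Σ_k (x_{k,i} - mean_i) · (x_{k,j} - mean_j), divisor n-1 = 4:
  S[U,U] = ((-0.2)·(-0.2) + (-1.2)·(-1.2) + (1.8)·(1.8) + (-2.2)·(-2.2) + (1.8)·(1.8)) / 4 = 12.8/4 = 3.2
  S[U,V] = ((-0.2)·(0) + (-1.2)·(-2) + (1.8)·(-2) + (-2.2)·(2) + (1.8)·(2)) / 4 = -2/4 = -0.5
  S[V,V] = ((0)·(0) + (-2)·(-2) + (-2)·(-2) + (2)·(2) + (2)·(2)) / 4 = 16/4 = 4
  S = [[3.2, -0.5],
 [-0.5, 4]].

Step 3 — invert S. det(S) = 3.2·4 - (-0.5)² = 12.55.
  S^{-1} = (1/det) · [[d, -b], [-b, a]] = [[0.3187, 0.0398],
 [0.0398, 0.255]].

Step 4 — quadratic form (x̄ - mu_0)^T · S^{-1} · (x̄ - mu_0):
  S^{-1} · (x̄ - mu_0) = (0.5817, -0.6773),
  (x̄ - mu_0)^T · [...] = (2.2)·(0.5817) + (-3)·(-0.6773) = 3.3116.

Step 5 — scale by n: T² = 5 · 3.3116 = 16.5578.

T² ≈ 16.5578


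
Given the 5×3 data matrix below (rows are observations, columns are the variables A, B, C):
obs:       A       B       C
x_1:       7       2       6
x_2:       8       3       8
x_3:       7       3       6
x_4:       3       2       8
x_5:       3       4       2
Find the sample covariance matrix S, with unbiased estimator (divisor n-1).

Step 1 — column means:
  mean(A) = (7 + 8 + 7 + 3 + 3) / 5 = 28/5 = 5.6
  mean(B) = (2 + 3 + 3 + 2 + 4) / 5 = 14/5 = 2.8
  mean(C) = (6 + 8 + 6 + 8 + 2) / 5 = 30/5 = 6

Step 2 — sample covariance S[i,j] = (1/(n-1)) · Σ_k (x_{k,i} - mean_i) · (x_{k,j} - mean_j), with n-1 = 4.
  S[A,A] = ((1.4)·(1.4) + (2.4)·(2.4) + (1.4)·(1.4) + (-2.6)·(-2.6) + (-2.6)·(-2.6)) / 4 = 23.2/4 = 5.8
  S[A,B] = ((1.4)·(-0.8) + (2.4)·(0.2) + (1.4)·(0.2) + (-2.6)·(-0.8) + (-2.6)·(1.2)) / 4 = -1.4/4 = -0.35
  S[A,C] = ((1.4)·(0) + (2.4)·(2) + (1.4)·(0) + (-2.6)·(2) + (-2.6)·(-4)) / 4 = 10/4 = 2.5
  S[B,B] = ((-0.8)·(-0.8) + (0.2)·(0.2) + (0.2)·(0.2) + (-0.8)·(-0.8) + (1.2)·(1.2)) / 4 = 2.8/4 = 0.7
  S[B,C] = ((-0.8)·(0) + (0.2)·(2) + (0.2)·(0) + (-0.8)·(2) + (1.2)·(-4)) / 4 = -6/4 = -1.5
  S[C,C] = ((0)·(0) + (2)·(2) + (0)·(0) + (2)·(2) + (-4)·(-4)) / 4 = 24/4 = 6

S is symmetric (S[j,i] = S[i,j]). Assembling:

S = [[5.8, -0.35, 2.5],
 [-0.35, 0.7, -1.5],
 [2.5, -1.5, 6]]


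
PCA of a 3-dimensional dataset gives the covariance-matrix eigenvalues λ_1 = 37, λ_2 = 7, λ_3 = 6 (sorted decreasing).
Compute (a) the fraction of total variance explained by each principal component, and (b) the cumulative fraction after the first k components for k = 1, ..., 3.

Step 1 — total variance = trace(Sigma) = Σ λ_i = 37 + 7 + 6 = 50.

Step 2 — fraction explained by component i = λ_i / Σ λ:
  PC1: 37/50 = 0.74
  PC2: 7/50 = 0.14
  PC3: 6/50 = 0.12

Step 3 — cumulative fraction after k components = (λ_1 + ... + λ_k) / Σ λ:
  k = 1: 37/50 = 0.74
  k = 2: (37 + 7)/50 = 44/50 = 0.88
  k = 3: (37 + 7 + 6)/50 = 50/50 = 1

Summary (fraction, with percent):

explained: PC1 0.74 (74%), PC2 0.14 (14%), PC3 0.12 (12%);  cumulative: 0.74, 0.88, 1


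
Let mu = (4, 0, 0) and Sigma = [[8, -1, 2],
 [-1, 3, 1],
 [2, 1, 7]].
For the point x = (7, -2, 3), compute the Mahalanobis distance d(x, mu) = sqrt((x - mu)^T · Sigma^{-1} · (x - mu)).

Step 1 — centre the observation: (x - mu) = (3, -2, 3).

Step 2 — invert Sigma (cofactor / det for 3×3, or solve directly):
  Sigma^{-1} = [[0.146, 0.0657, -0.0511],
 [0.0657, 0.3796, -0.073],
 [-0.0511, -0.073, 0.1679]].

Step 3 — form the quadratic (x - mu)^T · Sigma^{-1} · (x - mu):
  Sigma^{-1} · (x - mu) = (0.1533, -0.781, 0.4964).
  (x - mu)^T · [Sigma^{-1} · (x - mu)] = (3)·(0.1533) + (-2)·(-0.781) + (3)·(0.4964) = 3.5109.

Step 4 — take square root: d = √(3.5109) ≈ 1.8738.

d(x, mu) = √(3.5109) ≈ 1.8738


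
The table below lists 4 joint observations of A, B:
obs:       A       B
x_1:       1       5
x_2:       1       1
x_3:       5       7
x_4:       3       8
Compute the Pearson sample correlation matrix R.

Step 1 — column means:
  mean(A) = (1 + 1 + 5 + 3) / 4 = 10/4 = 2.5
  mean(B) = (5 + 1 + 7 + 8) / 4 = 21/4 = 5.25

Step 2 — sample variances and covariances s[i,j] = (1/(n-1)) · Σ_k (x_{k,i} - mean_i) · (x_{k,j} - mean_j), with n-1 = 3:
  s[A,A] = ((-1.5)·(-1.5) + (-1.5)·(-1.5) + (2.5)·(2.5) + (0.5)·(0.5)) / 3 = 11/3 = 3.6667
  s[A,B] = ((-1.5)·(-0.25) + (-1.5)·(-4.25) + (2.5)·(1.75) + (0.5)·(2.75)) / 3 = 12.5/3 = 4.1667
  s[B,B] = ((-0.25)·(-0.25) + (-4.25)·(-4.25) + (1.75)·(1.75) + (2.75)·(2.75)) / 3 = 28.75/3 = 9.5833
  Sample standard deviations s_i = √(s[i,i]):
  s(A) = √(3.6667) = 1.9149
  s(B) = √(9.5833) = 3.0957

Step 3 — r_{ij} = s_{ij} / (s_i · s_j):
  r[A,A] = 1 (diagonal).
  r[A,B] = 4.1667 / (1.9149 · 3.0957) = 4.1667 / 5.9278 = 0.7029
  r[B,B] = 1 (diagonal).

R is symmetric with unit diagonal. Assembling:

R = [[1, 0.7029],
 [0.7029, 1]]


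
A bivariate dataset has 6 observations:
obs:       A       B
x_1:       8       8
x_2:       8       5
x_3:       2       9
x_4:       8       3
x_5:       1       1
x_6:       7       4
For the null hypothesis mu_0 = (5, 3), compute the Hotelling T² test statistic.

Step 1 — sample mean vector:
  mean(A) = (8 + 8 + 2 + 8 + 1 + 7) / 6 = 34/6 = 5.6667
  mean(B) = (8 + 5 + 9 + 3 + 1 + 4) / 6 = 30/6 = 5
  x̄ = (5.6667, 5),  deviation x̄ - mu_0 = (5.6667, 5) - (5, 3) = (0.6667, 2).

Step 2 — sample covariance matrix, S[i,j] = (1/(n-1)) · Σ_k (x_{k,i} - mean_i) · (x_{k,j} - mean_j), divisor n-1 = 5:
  S[A,A] = ((2.3333)·(2.3333) + (2.3333)·(2.3333) + (-3.6667)·(-3.6667) + (2.3333)·(2.3333) + (-4.6667)·(-4.6667) + (1.3333)·(1.3333)) / 5 = 53.3333/5 = 10.6667
  S[A,B] = ((2.3333)·(3) + (2.3333)·(0) + (-3.6667)·(4) + (2.3333)·(-2) + (-4.6667)·(-4) + (1.3333)·(-1)) / 5 = 5/5 = 1
  S[B,B] = ((3)·(3) + (0)·(0) + (4)·(4) + (-2)·(-2) + (-4)·(-4) + (-1)·(-1)) / 5 = 46/5 = 9.2
  S = [[10.6667, 1],
 [1, 9.2]].

Step 3 — invert S. det(S) = 10.6667·9.2 - (1)² = 97.1333.
  S^{-1} = (1/det) · [[d, -b], [-b, a]] = [[0.0947, -0.0103],
 [-0.0103, 0.1098]].

Step 4 — quadratic form (x̄ - mu_0)^T · S^{-1} · (x̄ - mu_0):
  S^{-1} · (x̄ - mu_0) = (0.0426, 0.2128),
  (x̄ - mu_0)^T · [...] = (0.6667)·(0.0426) + (2)·(0.2128) = 0.4539.

Step 5 — scale by n: T² = 6 · 0.4539 = 2.7234.

T² ≈ 2.7234


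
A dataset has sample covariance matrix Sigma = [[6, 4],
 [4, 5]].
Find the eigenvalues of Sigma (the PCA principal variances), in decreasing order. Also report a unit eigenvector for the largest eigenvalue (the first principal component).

Step 1 — characteristic polynomial of 2×2 Sigma:
  det(Sigma - λI) = λ² - trace · λ + det = 0.
  trace = 6 + 5 = 11, det = 6·5 - (4)² = 14.
Step 2 — discriminant:
  Δ = trace² - 4·det = 121 - 56 = 65.
Step 3 — eigenvalues:
  λ = (trace ± √Δ)/2 = (11 ± 8.0623)/2,
  λ_1 = 9.5311,  λ_2 = 1.4689.

Step 4 — unit eigenvector for λ_1: solve (Sigma - λ_1 I)v = 0. First row:
  (6 - 9.5311)·v_x + (4)·v_y = 0, i.e. (-3.5311)·v_x + (4)·v_y = 0,
  so v ∝ (b, λ_1 - a) = (4, 3.5311) = u.
  ||u|| = √((4)² + (3.5311)²) = √(28.4689) ≈ 5.3356,
  v_1 = u/||u|| ≈ (0.7497, 0.6618) (||v_1|| = 1).

λ_1 = 9.5311,  λ_2 = 1.4689;  v_1 ≈ (0.7497, 0.6618)


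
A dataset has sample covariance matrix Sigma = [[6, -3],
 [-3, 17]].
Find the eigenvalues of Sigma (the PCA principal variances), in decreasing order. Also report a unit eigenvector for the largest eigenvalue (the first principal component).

Step 1 — characteristic polynomial of 2×2 Sigma:
  det(Sigma - λI) = λ² - trace · λ + det = 0.
  trace = 6 + 17 = 23, det = 6·17 - (-3)² = 93.
Step 2 — discriminant:
  Δ = trace² - 4·det = 529 - 372 = 157.
Step 3 — eigenvalues:
  λ = (trace ± √Δ)/2 = (23 ± 12.53)/2,
  λ_1 = 17.765,  λ_2 = 5.235.

Step 4 — unit eigenvector for λ_1: solve (Sigma - λ_1 I)v = 0. First row:
  (6 - 17.765)·v_x + (-3)·v_y = 0, i.e. (-11.765)·v_x + (-3)·v_y = 0,
  so v ∝ (b, λ_1 - a) = (-3, 11.765); multiply by -1 so the first entry is positive: u = (3, -11.765).
  ||u|| = √((3)² + (-11.765)²) = √(147.4148) ≈ 12.1414,
  v_1 = u/||u|| ≈ (0.2471, -0.969) (||v_1|| = 1).

λ_1 = 17.765,  λ_2 = 5.235;  v_1 ≈ (0.2471, -0.969)


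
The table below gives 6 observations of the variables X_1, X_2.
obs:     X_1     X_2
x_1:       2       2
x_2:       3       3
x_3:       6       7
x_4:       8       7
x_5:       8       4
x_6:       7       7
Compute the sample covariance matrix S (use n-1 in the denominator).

Step 1 — column means:
  mean(X_1) = (2 + 3 + 6 + 8 + 8 + 7) / 6 = 34/6 = 5.6667
  mean(X_2) = (2 + 3 + 7 + 7 + 4 + 7) / 6 = 30/6 = 5

Step 2 — sample covariance S[i,j] = (1/(n-1)) · Σ_k (x_{k,i} - mean_i) · (x_{k,j} - mean_j), with n-1 = 5.
  S[X_1,X_1] = ((-3.6667)·(-3.6667) + (-2.6667)·(-2.6667) + (0.3333)·(0.3333) + (2.3333)·(2.3333) + (2.3333)·(2.3333) + (1.3333)·(1.3333)) / 5 = 33.3333/5 = 6.6667
  S[X_1,X_2] = ((-3.6667)·(-3) + (-2.6667)·(-2) + (0.3333)·(2) + (2.3333)·(2) + (2.3333)·(-1) + (1.3333)·(2)) / 5 = 22/5 = 4.4
  S[X_2,X_2] = ((-3)·(-3) + (-2)·(-2) + (2)·(2) + (2)·(2) + (-1)·(-1) + (2)·(2)) / 5 = 26/5 = 5.2

S is symmetric (S[j,i] = S[i,j]). Assembling:

S = [[6.6667, 4.4],
 [4.4, 5.2]]
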